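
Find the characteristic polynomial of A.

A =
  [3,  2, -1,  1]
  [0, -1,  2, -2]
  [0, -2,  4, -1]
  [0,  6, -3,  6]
x^4 - 12*x^3 + 54*x^2 - 108*x + 81

Expanding det(x·I − A) (e.g. by cofactor expansion or by noting that A is similar to its Jordan form J, which has the same characteristic polynomial as A) gives
  χ_A(x) = x^4 - 12*x^3 + 54*x^2 - 108*x + 81
which factors as (x - 3)^4. The eigenvalues (with algebraic multiplicities) are λ = 3 with multiplicity 4.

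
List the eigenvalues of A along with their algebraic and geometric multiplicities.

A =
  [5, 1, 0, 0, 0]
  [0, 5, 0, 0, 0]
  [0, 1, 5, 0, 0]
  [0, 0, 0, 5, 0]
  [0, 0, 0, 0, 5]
λ = 5: alg = 5, geom = 4

Step 1 — factor the characteristic polynomial to read off the algebraic multiplicities:
  χ_A(x) = (x - 5)^5

Step 2 — compute geometric multiplicities via the rank-nullity identity g(λ) = n − rank(A − λI):
  rank(A − (5)·I) = 1, so dim ker(A − (5)·I) = n − 1 = 4

Summary:
  λ = 5: algebraic multiplicity = 5, geometric multiplicity = 4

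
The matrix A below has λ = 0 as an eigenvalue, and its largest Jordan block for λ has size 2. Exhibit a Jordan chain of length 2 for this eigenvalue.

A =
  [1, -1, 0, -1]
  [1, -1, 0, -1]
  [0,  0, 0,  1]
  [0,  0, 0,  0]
A Jordan chain for λ = 0 of length 2:
v_1 = (1, 1, 0, 0)ᵀ
v_2 = (1, 0, 0, 0)ᵀ

Let N = A − (0)·I. We want v_2 with N^2 v_2 = 0 but N^1 v_2 ≠ 0; then v_{j-1} := N · v_j for j = 2, …, 2.

Pick v_2 = (1, 0, 0, 0)ᵀ.
Then v_1 = N · v_2 = (1, 1, 0, 0)ᵀ.

Sanity check: (A − (0)·I) v_1 = (0, 0, 0, 0)ᵀ = 0. ✓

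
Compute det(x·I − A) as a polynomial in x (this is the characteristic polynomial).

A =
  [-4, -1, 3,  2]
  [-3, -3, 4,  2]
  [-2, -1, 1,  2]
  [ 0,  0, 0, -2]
x^4 + 8*x^3 + 24*x^2 + 32*x + 16

Expanding det(x·I − A) (e.g. by cofactor expansion or by noting that A is similar to its Jordan form J, which has the same characteristic polynomial as A) gives
  χ_A(x) = x^4 + 8*x^3 + 24*x^2 + 32*x + 16
which factors as (x + 2)^4. The eigenvalues (with algebraic multiplicities) are λ = -2 with multiplicity 4.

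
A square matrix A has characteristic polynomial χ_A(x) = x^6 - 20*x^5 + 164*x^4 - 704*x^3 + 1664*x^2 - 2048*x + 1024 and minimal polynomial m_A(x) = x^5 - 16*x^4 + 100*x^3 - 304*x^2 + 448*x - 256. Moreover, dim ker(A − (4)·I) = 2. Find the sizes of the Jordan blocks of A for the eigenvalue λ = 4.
Block sizes for λ = 4: [3, 1]

Step 1 — from the characteristic polynomial, algebraic multiplicity of λ = 4 is 4. From dim ker(A − (4)·I) = 2, there are exactly 2 Jordan blocks for λ = 4.
Step 2 — from the minimal polynomial, the factor (x − 4)^3 tells us the largest block for λ = 4 has size 3.
Step 3 — with total size 4, 2 blocks, and largest block 3, the block sizes (in nonincreasing order) are [3, 1].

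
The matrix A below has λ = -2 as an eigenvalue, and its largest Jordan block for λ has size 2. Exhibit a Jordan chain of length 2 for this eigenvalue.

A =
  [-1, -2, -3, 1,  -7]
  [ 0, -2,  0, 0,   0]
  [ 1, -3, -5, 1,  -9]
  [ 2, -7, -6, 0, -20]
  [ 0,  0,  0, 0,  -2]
A Jordan chain for λ = -2 of length 2:
v_1 = (1, 0, 1, 2, 0)ᵀ
v_2 = (1, 0, 0, 0, 0)ᵀ

Let N = A − (-2)·I. We want v_2 with N^2 v_2 = 0 but N^1 v_2 ≠ 0; then v_{j-1} := N · v_j for j = 2, …, 2.

Pick v_2 = (1, 0, 0, 0, 0)ᵀ.
Then v_1 = N · v_2 = (1, 0, 1, 2, 0)ᵀ.

Sanity check: (A − (-2)·I) v_1 = (0, 0, 0, 0, 0)ᵀ = 0. ✓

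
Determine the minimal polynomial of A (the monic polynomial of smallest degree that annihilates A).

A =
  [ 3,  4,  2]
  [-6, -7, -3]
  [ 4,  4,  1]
x^2 + 2*x + 1

The characteristic polynomial is χ_A(x) = (x + 1)^3, so the eigenvalues are known. The minimal polynomial is
  m_A(x) = Π_λ (x − λ)^{k_λ}
where k_λ is the size of the *largest* Jordan block for λ (equivalently, the smallest k with (A − λI)^k v = 0 for every generalised eigenvector v of λ).

  λ = -1: largest Jordan block has size 2, contributing (x + 1)^2

So m_A(x) = (x + 1)^2 = x^2 + 2*x + 1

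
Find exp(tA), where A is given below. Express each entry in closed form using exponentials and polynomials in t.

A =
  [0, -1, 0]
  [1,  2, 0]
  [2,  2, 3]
e^{tA} =
  [-t*exp(t) + exp(t), -t*exp(t), 0]
  [t*exp(t), t*exp(t) + exp(t), 0]
  [exp(3*t) - exp(t), exp(3*t) - exp(t), exp(3*t)]

Strategy: write A = P · J · P⁻¹ where J is a Jordan canonical form, so e^{tA} = P · e^{tJ} · P⁻¹, and e^{tJ} can be computed block-by-block.

A has Jordan form
J =
  [1, 1, 0]
  [0, 1, 0]
  [0, 0, 3]
(up to reordering of blocks).

Per-block formulas:
  For a 1×1 block at λ = 3: exp(t · [3]) = [e^(3t)].
  For a 2×2 Jordan block J_2(1): exp(t · J_2(1)) = e^(1t)·(I + t·N), where N is the 2×2 nilpotent shift.

After assembling e^{tJ} and conjugating by P, we get:

e^{tA} =
  [-t*exp(t) + exp(t), -t*exp(t), 0]
  [t*exp(t), t*exp(t) + exp(t), 0]
  [exp(3*t) - exp(t), exp(3*t) - exp(t), exp(3*t)]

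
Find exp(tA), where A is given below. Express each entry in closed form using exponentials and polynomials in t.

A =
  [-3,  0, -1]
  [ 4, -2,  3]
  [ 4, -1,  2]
e^{tA} =
  [-2*t*exp(-t) + exp(-t), t^2*exp(-t)/2, -t^2*exp(-t)/2 - t*exp(-t)]
  [4*t*exp(-t), -t^2*exp(-t) - t*exp(-t) + exp(-t), t^2*exp(-t) + 3*t*exp(-t)]
  [4*t*exp(-t), -t^2*exp(-t) - t*exp(-t), t^2*exp(-t) + 3*t*exp(-t) + exp(-t)]

Strategy: write A = P · J · P⁻¹ where J is a Jordan canonical form, so e^{tA} = P · e^{tJ} · P⁻¹, and e^{tJ} can be computed block-by-block.

A has Jordan form
J =
  [-1,  1,  0]
  [ 0, -1,  1]
  [ 0,  0, -1]
(up to reordering of blocks).

Per-block formulas:
  For a 3×3 Jordan block J_3(-1): exp(t · J_3(-1)) = e^(-1t)·(I + t·N + (t^2/2)·N^2), where N is the 3×3 nilpotent shift.

After assembling e^{tJ} and conjugating by P, we get:

e^{tA} =
  [-2*t*exp(-t) + exp(-t), t^2*exp(-t)/2, -t^2*exp(-t)/2 - t*exp(-t)]
  [4*t*exp(-t), -t^2*exp(-t) - t*exp(-t) + exp(-t), t^2*exp(-t) + 3*t*exp(-t)]
  [4*t*exp(-t), -t^2*exp(-t) - t*exp(-t), t^2*exp(-t) + 3*t*exp(-t) + exp(-t)]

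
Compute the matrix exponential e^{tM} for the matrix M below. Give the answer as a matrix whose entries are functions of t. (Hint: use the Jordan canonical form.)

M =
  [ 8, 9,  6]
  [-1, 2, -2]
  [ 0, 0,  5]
e^{tM} =
  [3*t*exp(5*t) + exp(5*t), 9*t*exp(5*t), 6*t*exp(5*t)]
  [-t*exp(5*t), -3*t*exp(5*t) + exp(5*t), -2*t*exp(5*t)]
  [0, 0, exp(5*t)]

Strategy: write M = P · J · P⁻¹ where J is a Jordan canonical form, so e^{tM} = P · e^{tJ} · P⁻¹, and e^{tJ} can be computed block-by-block.

M has Jordan form
J =
  [5, 1, 0]
  [0, 5, 0]
  [0, 0, 5]
(up to reordering of blocks).

Per-block formulas:
  For a 2×2 Jordan block J_2(5): exp(t · J_2(5)) = e^(5t)·(I + t·N), where N is the 2×2 nilpotent shift.
  For a 1×1 block at λ = 5: exp(t · [5]) = [e^(5t)].

After assembling e^{tJ} and conjugating by P, we get:

e^{tM} =
  [3*t*exp(5*t) + exp(5*t), 9*t*exp(5*t), 6*t*exp(5*t)]
  [-t*exp(5*t), -3*t*exp(5*t) + exp(5*t), -2*t*exp(5*t)]
  [0, 0, exp(5*t)]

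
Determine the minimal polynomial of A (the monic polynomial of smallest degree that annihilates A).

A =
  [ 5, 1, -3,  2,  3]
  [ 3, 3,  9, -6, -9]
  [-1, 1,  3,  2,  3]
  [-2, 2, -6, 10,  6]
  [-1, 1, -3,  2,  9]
x^2 - 12*x + 36

The characteristic polynomial is χ_A(x) = (x - 6)^5, so the eigenvalues are known. The minimal polynomial is
  m_A(x) = Π_λ (x − λ)^{k_λ}
where k_λ is the size of the *largest* Jordan block for λ (equivalently, the smallest k with (A − λI)^k v = 0 for every generalised eigenvector v of λ).

  λ = 6: largest Jordan block has size 2, contributing (x − 6)^2

So m_A(x) = (x - 6)^2 = x^2 - 12*x + 36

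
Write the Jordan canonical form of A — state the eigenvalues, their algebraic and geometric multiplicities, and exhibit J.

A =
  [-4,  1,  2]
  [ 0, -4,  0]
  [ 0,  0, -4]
J_2(-4) ⊕ J_1(-4)

The characteristic polynomial is
  det(x·I − A) = x^3 + 12*x^2 + 48*x + 64 = (x + 4)^3

Eigenvalues and multiplicities (the geometric multiplicity of λ is n − rank(A − λI), which equals the number of Jordan blocks for λ):
  λ = -4: algebraic multiplicity = 3, geometric multiplicity = 2

Determining the block sizes for each eigenvalue:
  λ = -4: 2 blocks summing to 3 forces exactly one block of size 2 and the rest size 1 → block sizes [2, 1]

Assembling the blocks gives a Jordan form
J =
  [-4,  1,  0]
  [ 0, -4,  0]
  [ 0,  0, -4]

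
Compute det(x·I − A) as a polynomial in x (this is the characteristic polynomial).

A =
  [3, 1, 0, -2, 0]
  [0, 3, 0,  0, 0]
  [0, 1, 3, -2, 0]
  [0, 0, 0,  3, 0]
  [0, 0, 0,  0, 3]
x^5 - 15*x^4 + 90*x^3 - 270*x^2 + 405*x - 243

Expanding det(x·I − A) (e.g. by cofactor expansion or by noting that A is similar to its Jordan form J, which has the same characteristic polynomial as A) gives
  χ_A(x) = x^5 - 15*x^4 + 90*x^3 - 270*x^2 + 405*x - 243
which factors as (x - 3)^5. The eigenvalues (with algebraic multiplicities) are λ = 3 with multiplicity 5.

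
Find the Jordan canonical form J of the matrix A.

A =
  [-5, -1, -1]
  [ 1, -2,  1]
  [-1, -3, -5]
J_3(-4)

The characteristic polynomial is
  det(x·I − A) = x^3 + 12*x^2 + 48*x + 64 = (x + 4)^3

Eigenvalues and multiplicities (the geometric multiplicity of λ is n − rank(A − λI), which equals the number of Jordan blocks for λ):
  λ = -4: algebraic multiplicity = 3, geometric multiplicity = 1

Determining the block sizes for each eigenvalue:
  λ = -4: one block (gm = 1), so the single block has size am = 3 → block sizes [3]

Assembling the blocks gives a Jordan form
J =
  [-4,  1,  0]
  [ 0, -4,  1]
  [ 0,  0, -4]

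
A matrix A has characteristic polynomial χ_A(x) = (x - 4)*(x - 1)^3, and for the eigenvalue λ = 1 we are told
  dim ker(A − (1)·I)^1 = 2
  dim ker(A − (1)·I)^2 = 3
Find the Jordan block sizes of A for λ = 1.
Block sizes for λ = 1: [2, 1]

From the dimensions of kernels of powers, the number of Jordan blocks of size at least j is d_j − d_{j−1} where d_j = dim ker(N^j) (with d_0 = 0). Computing the differences gives [2, 1].
The number of blocks of size exactly k is (#blocks of size ≥ k) − (#blocks of size ≥ k + 1), so the partition is: 1 block(s) of size 1, 1 block(s) of size 2.
In nonincreasing order the block sizes are [2, 1].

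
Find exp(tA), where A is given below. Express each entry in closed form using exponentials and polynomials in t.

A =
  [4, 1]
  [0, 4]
e^{tA} =
  [exp(4*t), t*exp(4*t)]
  [0, exp(4*t)]

Strategy: write A = P · J · P⁻¹ where J is a Jordan canonical form, so e^{tA} = P · e^{tJ} · P⁻¹, and e^{tJ} can be computed block-by-block.

A has Jordan form
J =
  [4, 1]
  [0, 4]
(up to reordering of blocks).

Per-block formulas:
  For a 2×2 Jordan block J_2(4): exp(t · J_2(4)) = e^(4t)·(I + t·N), where N is the 2×2 nilpotent shift.

After assembling e^{tJ} and conjugating by P, we get:

e^{tA} =
  [exp(4*t), t*exp(4*t)]
  [0, exp(4*t)]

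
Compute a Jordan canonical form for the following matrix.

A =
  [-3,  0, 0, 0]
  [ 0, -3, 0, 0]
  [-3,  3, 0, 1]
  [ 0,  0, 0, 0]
J_1(-3) ⊕ J_1(-3) ⊕ J_2(0)

The characteristic polynomial is
  det(x·I − A) = x^4 + 6*x^3 + 9*x^2 = x^2*(x + 3)^2

Eigenvalues and multiplicities (the geometric multiplicity of λ is n − rank(A − λI), which equals the number of Jordan blocks for λ):
  λ = -3: algebraic multiplicity = 2, geometric multiplicity = 2
  λ = 0: algebraic multiplicity = 2, geometric multiplicity = 1

Determining the block sizes for each eigenvalue:
  λ = -3: gm = am = 2, so every block has size 1 → block sizes [1, 1]
  λ = 0: one block (gm = 1), so the single block has size am = 2 → block sizes [2]

Assembling the blocks gives a Jordan form
J =
  [-3,  0, 0, 0]
  [ 0, -3, 0, 0]
  [ 0,  0, 0, 1]
  [ 0,  0, 0, 0]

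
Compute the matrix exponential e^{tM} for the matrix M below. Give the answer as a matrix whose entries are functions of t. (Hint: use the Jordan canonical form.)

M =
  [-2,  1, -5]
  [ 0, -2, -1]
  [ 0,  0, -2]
e^{tM} =
  [exp(-2*t), t*exp(-2*t), -t^2*exp(-2*t)/2 - 5*t*exp(-2*t)]
  [0, exp(-2*t), -t*exp(-2*t)]
  [0, 0, exp(-2*t)]

Strategy: write M = P · J · P⁻¹ where J is a Jordan canonical form, so e^{tM} = P · e^{tJ} · P⁻¹, and e^{tJ} can be computed block-by-block.

M has Jordan form
J =
  [-2,  1,  0]
  [ 0, -2,  1]
  [ 0,  0, -2]
(up to reordering of blocks).

Per-block formulas:
  For a 3×3 Jordan block J_3(-2): exp(t · J_3(-2)) = e^(-2t)·(I + t·N + (t^2/2)·N^2), where N is the 3×3 nilpotent shift.

After assembling e^{tJ} and conjugating by P, we get:

e^{tM} =
  [exp(-2*t), t*exp(-2*t), -t^2*exp(-2*t)/2 - 5*t*exp(-2*t)]
  [0, exp(-2*t), -t*exp(-2*t)]
  [0, 0, exp(-2*t)]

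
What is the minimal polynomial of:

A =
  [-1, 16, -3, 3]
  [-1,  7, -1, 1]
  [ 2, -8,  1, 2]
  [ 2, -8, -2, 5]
x^3 - 9*x^2 + 27*x - 27

The characteristic polynomial is χ_A(x) = (x - 3)^4, so the eigenvalues are known. The minimal polynomial is
  m_A(x) = Π_λ (x − λ)^{k_λ}
where k_λ is the size of the *largest* Jordan block for λ (equivalently, the smallest k with (A − λI)^k v = 0 for every generalised eigenvector v of λ).

  λ = 3: largest Jordan block has size 3, contributing (x − 3)^3

So m_A(x) = (x - 3)^3 = x^3 - 9*x^2 + 27*x - 27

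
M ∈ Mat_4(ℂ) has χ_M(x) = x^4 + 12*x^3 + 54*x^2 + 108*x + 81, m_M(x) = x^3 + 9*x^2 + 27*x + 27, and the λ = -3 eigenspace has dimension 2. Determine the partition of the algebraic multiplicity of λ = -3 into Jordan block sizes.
Block sizes for λ = -3: [3, 1]

Step 1 — from the characteristic polynomial, algebraic multiplicity of λ = -3 is 4. From dim ker(M − (-3)·I) = 2, there are exactly 2 Jordan blocks for λ = -3.
Step 2 — from the minimal polynomial, the factor (x + 3)^3 tells us the largest block for λ = -3 has size 3.
Step 3 — with total size 4, 2 blocks, and largest block 3, the block sizes (in nonincreasing order) are [3, 1].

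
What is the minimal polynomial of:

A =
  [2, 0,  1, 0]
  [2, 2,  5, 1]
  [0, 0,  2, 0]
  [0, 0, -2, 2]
x^2 - 4*x + 4

The characteristic polynomial is χ_A(x) = (x - 2)^4, so the eigenvalues are known. The minimal polynomial is
  m_A(x) = Π_λ (x − λ)^{k_λ}
where k_λ is the size of the *largest* Jordan block for λ (equivalently, the smallest k with (A − λI)^k v = 0 for every generalised eigenvector v of λ).

  λ = 2: largest Jordan block has size 2, contributing (x − 2)^2

So m_A(x) = (x - 2)^2 = x^2 - 4*x + 4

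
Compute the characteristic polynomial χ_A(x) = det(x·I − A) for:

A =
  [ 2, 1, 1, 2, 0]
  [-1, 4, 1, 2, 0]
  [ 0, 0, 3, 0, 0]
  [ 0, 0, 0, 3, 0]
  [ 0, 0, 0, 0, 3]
x^5 - 15*x^4 + 90*x^3 - 270*x^2 + 405*x - 243

Expanding det(x·I − A) (e.g. by cofactor expansion or by noting that A is similar to its Jordan form J, which has the same characteristic polynomial as A) gives
  χ_A(x) = x^5 - 15*x^4 + 90*x^3 - 270*x^2 + 405*x - 243
which factors as (x - 3)^5. The eigenvalues (with algebraic multiplicities) are λ = 3 with multiplicity 5.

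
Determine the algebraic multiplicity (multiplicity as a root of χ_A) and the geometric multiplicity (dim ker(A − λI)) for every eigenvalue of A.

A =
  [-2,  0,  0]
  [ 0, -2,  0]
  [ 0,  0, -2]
λ = -2: alg = 3, geom = 3

Step 1 — factor the characteristic polynomial to read off the algebraic multiplicities:
  χ_A(x) = (x + 2)^3

Step 2 — compute geometric multiplicities via the rank-nullity identity g(λ) = n − rank(A − λI):
  rank(A − (-2)·I) = 0, so dim ker(A − (-2)·I) = n − 0 = 3

Summary:
  λ = -2: algebraic multiplicity = 3, geometric multiplicity = 3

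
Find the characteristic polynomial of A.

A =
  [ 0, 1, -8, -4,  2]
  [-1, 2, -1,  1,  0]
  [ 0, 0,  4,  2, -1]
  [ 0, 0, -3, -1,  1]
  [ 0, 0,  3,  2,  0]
x^5 - 5*x^4 + 10*x^3 - 10*x^2 + 5*x - 1

Expanding det(x·I − A) (e.g. by cofactor expansion or by noting that A is similar to its Jordan form J, which has the same characteristic polynomial as A) gives
  χ_A(x) = x^5 - 5*x^4 + 10*x^3 - 10*x^2 + 5*x - 1
which factors as (x - 1)^5. The eigenvalues (with algebraic multiplicities) are λ = 1 with multiplicity 5.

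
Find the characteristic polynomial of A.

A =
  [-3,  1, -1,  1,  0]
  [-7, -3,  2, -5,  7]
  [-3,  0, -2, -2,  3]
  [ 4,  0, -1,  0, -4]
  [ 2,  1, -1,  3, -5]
x^5 + 13*x^4 + 67*x^3 + 171*x^2 + 216*x + 108

Expanding det(x·I − A) (e.g. by cofactor expansion or by noting that A is similar to its Jordan form J, which has the same characteristic polynomial as A) gives
  χ_A(x) = x^5 + 13*x^4 + 67*x^3 + 171*x^2 + 216*x + 108
which factors as (x + 2)^2*(x + 3)^3. The eigenvalues (with algebraic multiplicities) are λ = -3 with multiplicity 3, λ = -2 with multiplicity 2.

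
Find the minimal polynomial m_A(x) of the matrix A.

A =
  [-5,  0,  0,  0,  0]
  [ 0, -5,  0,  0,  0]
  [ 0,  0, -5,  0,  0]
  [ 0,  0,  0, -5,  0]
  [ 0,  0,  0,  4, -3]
x^2 + 8*x + 15

The characteristic polynomial is χ_A(x) = (x + 3)*(x + 5)^4, so the eigenvalues are known. The minimal polynomial is
  m_A(x) = Π_λ (x − λ)^{k_λ}
where k_λ is the size of the *largest* Jordan block for λ (equivalently, the smallest k with (A − λI)^k v = 0 for every generalised eigenvector v of λ).

  λ = -5: largest Jordan block has size 1, contributing (x + 5)
  λ = -3: largest Jordan block has size 1, contributing (x + 3)

So m_A(x) = (x + 3)*(x + 5) = x^2 + 8*x + 15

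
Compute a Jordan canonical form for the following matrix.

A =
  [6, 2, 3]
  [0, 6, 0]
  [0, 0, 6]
J_2(6) ⊕ J_1(6)

The characteristic polynomial is
  det(x·I − A) = x^3 - 18*x^2 + 108*x - 216 = (x - 6)^3

Eigenvalues and multiplicities (the geometric multiplicity of λ is n − rank(A − λI), which equals the number of Jordan blocks for λ):
  λ = 6: algebraic multiplicity = 3, geometric multiplicity = 2

Determining the block sizes for each eigenvalue:
  λ = 6: 2 blocks summing to 3 forces exactly one block of size 2 and the rest size 1 → block sizes [2, 1]

Assembling the blocks gives a Jordan form
J =
  [6, 1, 0]
  [0, 6, 0]
  [0, 0, 6]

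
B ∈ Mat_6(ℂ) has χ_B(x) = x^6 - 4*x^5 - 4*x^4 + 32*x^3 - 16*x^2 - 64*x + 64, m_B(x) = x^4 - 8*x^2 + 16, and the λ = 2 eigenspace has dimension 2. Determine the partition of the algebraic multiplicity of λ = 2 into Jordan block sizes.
Block sizes for λ = 2: [2, 2]

Step 1 — from the characteristic polynomial, algebraic multiplicity of λ = 2 is 4. From dim ker(B − (2)·I) = 2, there are exactly 2 Jordan blocks for λ = 2.
Step 2 — from the minimal polynomial, the factor (x − 2)^2 tells us the largest block for λ = 2 has size 2.
Step 3 — with total size 4, 2 blocks, and largest block 2, the block sizes (in nonincreasing order) are [2, 2].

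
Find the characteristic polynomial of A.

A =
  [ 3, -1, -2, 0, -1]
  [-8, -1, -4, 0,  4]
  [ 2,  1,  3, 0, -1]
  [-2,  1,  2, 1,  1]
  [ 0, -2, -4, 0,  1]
x^5 - 7*x^4 + 18*x^3 - 22*x^2 + 13*x - 3

Expanding det(x·I − A) (e.g. by cofactor expansion or by noting that A is similar to its Jordan form J, which has the same characteristic polynomial as A) gives
  χ_A(x) = x^5 - 7*x^4 + 18*x^3 - 22*x^2 + 13*x - 3
which factors as (x - 3)*(x - 1)^4. The eigenvalues (with algebraic multiplicities) are λ = 1 with multiplicity 4, λ = 3 with multiplicity 1.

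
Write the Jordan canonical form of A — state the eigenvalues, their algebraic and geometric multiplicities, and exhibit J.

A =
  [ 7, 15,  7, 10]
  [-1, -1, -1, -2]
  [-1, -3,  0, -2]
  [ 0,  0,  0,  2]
J_3(2) ⊕ J_1(2)

The characteristic polynomial is
  det(x·I − A) = x^4 - 8*x^3 + 24*x^2 - 32*x + 16 = (x - 2)^4

Eigenvalues and multiplicities (the geometric multiplicity of λ is n − rank(A − λI), which equals the number of Jordan blocks for λ):
  λ = 2: algebraic multiplicity = 4, geometric multiplicity = 2

Determining the block sizes for each eigenvalue:
  λ = 2: with am = 4 and gm = 2, the partition is not yet determined (e.g. several partitions of 4 into 2 parts exist). Let N = A − (2)·I. Computing rank(N^1) = 2, rank(N^2) = 1, rank(N^3) = 0; the number of blocks of size ≥ j is rank(N^{j−1}) − rank(N^j), giving [2, 1, 1]. So we have 1 block(s) of size 3, 1 block(s) of size 1 → block sizes [3, 1]

Assembling the blocks gives a Jordan form
J =
  [2, 1, 0, 0]
  [0, 2, 1, 0]
  [0, 0, 2, 0]
  [0, 0, 0, 2]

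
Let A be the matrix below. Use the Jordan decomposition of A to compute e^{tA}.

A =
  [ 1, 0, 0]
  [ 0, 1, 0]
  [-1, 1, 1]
e^{tA} =
  [exp(t), 0, 0]
  [0, exp(t), 0]
  [-t*exp(t), t*exp(t), exp(t)]

Strategy: write A = P · J · P⁻¹ where J is a Jordan canonical form, so e^{tA} = P · e^{tJ} · P⁻¹, and e^{tJ} can be computed block-by-block.

A has Jordan form
J =
  [1, 1, 0]
  [0, 1, 0]
  [0, 0, 1]
(up to reordering of blocks).

Per-block formulas:
  For a 1×1 block at λ = 1: exp(t · [1]) = [e^(1t)].
  For a 2×2 Jordan block J_2(1): exp(t · J_2(1)) = e^(1t)·(I + t·N), where N is the 2×2 nilpotent shift.

After assembling e^{tJ} and conjugating by P, we get:

e^{tA} =
  [exp(t), 0, 0]
  [0, exp(t), 0]
  [-t*exp(t), t*exp(t), exp(t)]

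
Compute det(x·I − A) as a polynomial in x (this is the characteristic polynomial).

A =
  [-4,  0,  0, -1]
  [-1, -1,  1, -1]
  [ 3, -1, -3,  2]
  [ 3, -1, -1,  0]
x^4 + 8*x^3 + 24*x^2 + 32*x + 16

Expanding det(x·I − A) (e.g. by cofactor expansion or by noting that A is similar to its Jordan form J, which has the same characteristic polynomial as A) gives
  χ_A(x) = x^4 + 8*x^3 + 24*x^2 + 32*x + 16
which factors as (x + 2)^4. The eigenvalues (with algebraic multiplicities) are λ = -2 with multiplicity 4.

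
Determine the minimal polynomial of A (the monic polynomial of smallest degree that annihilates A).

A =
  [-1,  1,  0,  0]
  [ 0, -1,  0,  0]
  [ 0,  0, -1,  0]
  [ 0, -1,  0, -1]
x^2 + 2*x + 1

The characteristic polynomial is χ_A(x) = (x + 1)^4, so the eigenvalues are known. The minimal polynomial is
  m_A(x) = Π_λ (x − λ)^{k_λ}
where k_λ is the size of the *largest* Jordan block for λ (equivalently, the smallest k with (A − λI)^k v = 0 for every generalised eigenvector v of λ).

  λ = -1: largest Jordan block has size 2, contributing (x + 1)^2

So m_A(x) = (x + 1)^2 = x^2 + 2*x + 1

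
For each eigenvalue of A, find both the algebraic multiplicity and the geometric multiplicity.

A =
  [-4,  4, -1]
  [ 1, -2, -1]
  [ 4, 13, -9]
λ = -5: alg = 3, geom = 1

Step 1 — factor the characteristic polynomial to read off the algebraic multiplicities:
  χ_A(x) = (x + 5)^3

Step 2 — compute geometric multiplicities via the rank-nullity identity g(λ) = n − rank(A − λI):
  rank(A − (-5)·I) = 2, so dim ker(A − (-5)·I) = n − 2 = 1

Summary:
  λ = -5: algebraic multiplicity = 3, geometric multiplicity = 1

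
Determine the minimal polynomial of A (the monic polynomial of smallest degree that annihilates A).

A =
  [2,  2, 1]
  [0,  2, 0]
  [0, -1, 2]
x^3 - 6*x^2 + 12*x - 8

The characteristic polynomial is χ_A(x) = (x - 2)^3, so the eigenvalues are known. The minimal polynomial is
  m_A(x) = Π_λ (x − λ)^{k_λ}
where k_λ is the size of the *largest* Jordan block for λ (equivalently, the smallest k with (A − λI)^k v = 0 for every generalised eigenvector v of λ).

  λ = 2: largest Jordan block has size 3, contributing (x − 2)^3

So m_A(x) = (x - 2)^3 = x^3 - 6*x^2 + 12*x - 8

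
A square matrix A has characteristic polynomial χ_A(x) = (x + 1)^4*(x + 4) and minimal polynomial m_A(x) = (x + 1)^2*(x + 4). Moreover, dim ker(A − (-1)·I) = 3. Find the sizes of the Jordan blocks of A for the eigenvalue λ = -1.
Block sizes for λ = -1: [2, 1, 1]

Step 1 — from the characteristic polynomial, algebraic multiplicity of λ = -1 is 4. From dim ker(A − (-1)·I) = 3, there are exactly 3 Jordan blocks for λ = -1.
Step 2 — from the minimal polynomial, the factor (x + 1)^2 tells us the largest block for λ = -1 has size 2.
Step 3 — with total size 4, 3 blocks, and largest block 2, the block sizes (in nonincreasing order) are [2, 1, 1].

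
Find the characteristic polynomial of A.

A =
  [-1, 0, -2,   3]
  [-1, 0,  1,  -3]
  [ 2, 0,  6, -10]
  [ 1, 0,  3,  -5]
x^4

Expanding det(x·I − A) (e.g. by cofactor expansion or by noting that A is similar to its Jordan form J, which has the same characteristic polynomial as A) gives
  χ_A(x) = x^4
which factors as x^4. The eigenvalues (with algebraic multiplicities) are λ = 0 with multiplicity 4.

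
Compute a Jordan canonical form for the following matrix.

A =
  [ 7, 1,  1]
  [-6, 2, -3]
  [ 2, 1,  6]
J_2(5) ⊕ J_1(5)

The characteristic polynomial is
  det(x·I − A) = x^3 - 15*x^2 + 75*x - 125 = (x - 5)^3

Eigenvalues and multiplicities (the geometric multiplicity of λ is n − rank(A − λI), which equals the number of Jordan blocks for λ):
  λ = 5: algebraic multiplicity = 3, geometric multiplicity = 2

Determining the block sizes for each eigenvalue:
  λ = 5: 2 blocks summing to 3 forces exactly one block of size 2 and the rest size 1 → block sizes [2, 1]

Assembling the blocks gives a Jordan form
J =
  [5, 1, 0]
  [0, 5, 0]
  [0, 0, 5]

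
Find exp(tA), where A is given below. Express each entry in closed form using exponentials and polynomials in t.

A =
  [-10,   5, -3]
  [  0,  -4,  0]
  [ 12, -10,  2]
e^{tA} =
  [-6*t*exp(-4*t) + exp(-4*t), 5*t*exp(-4*t), -3*t*exp(-4*t)]
  [0, exp(-4*t), 0]
  [12*t*exp(-4*t), -10*t*exp(-4*t), 6*t*exp(-4*t) + exp(-4*t)]

Strategy: write A = P · J · P⁻¹ where J is a Jordan canonical form, so e^{tA} = P · e^{tJ} · P⁻¹, and e^{tJ} can be computed block-by-block.

A has Jordan form
J =
  [-4,  1,  0]
  [ 0, -4,  0]
  [ 0,  0, -4]
(up to reordering of blocks).

Per-block formulas:
  For a 1×1 block at λ = -4: exp(t · [-4]) = [e^(-4t)].
  For a 2×2 Jordan block J_2(-4): exp(t · J_2(-4)) = e^(-4t)·(I + t·N), where N is the 2×2 nilpotent shift.

After assembling e^{tJ} and conjugating by P, we get:

e^{tA} =
  [-6*t*exp(-4*t) + exp(-4*t), 5*t*exp(-4*t), -3*t*exp(-4*t)]
  [0, exp(-4*t), 0]
  [12*t*exp(-4*t), -10*t*exp(-4*t), 6*t*exp(-4*t) + exp(-4*t)]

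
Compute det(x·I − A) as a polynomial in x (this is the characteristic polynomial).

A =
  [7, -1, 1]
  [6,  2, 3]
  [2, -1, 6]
x^3 - 15*x^2 + 75*x - 125

Expanding det(x·I − A) (e.g. by cofactor expansion or by noting that A is similar to its Jordan form J, which has the same characteristic polynomial as A) gives
  χ_A(x) = x^3 - 15*x^2 + 75*x - 125
which factors as (x - 5)^3. The eigenvalues (with algebraic multiplicities) are λ = 5 with multiplicity 3.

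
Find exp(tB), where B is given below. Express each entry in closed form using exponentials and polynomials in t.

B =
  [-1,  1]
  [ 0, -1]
e^{tB} =
  [exp(-t), t*exp(-t)]
  [0, exp(-t)]

Strategy: write B = P · J · P⁻¹ where J is a Jordan canonical form, so e^{tB} = P · e^{tJ} · P⁻¹, and e^{tJ} can be computed block-by-block.

B has Jordan form
J =
  [-1,  1]
  [ 0, -1]
(up to reordering of blocks).

Per-block formulas:
  For a 2×2 Jordan block J_2(-1): exp(t · J_2(-1)) = e^(-1t)·(I + t·N), where N is the 2×2 nilpotent shift.

After assembling e^{tJ} and conjugating by P, we get:

e^{tB} =
  [exp(-t), t*exp(-t)]
  [0, exp(-t)]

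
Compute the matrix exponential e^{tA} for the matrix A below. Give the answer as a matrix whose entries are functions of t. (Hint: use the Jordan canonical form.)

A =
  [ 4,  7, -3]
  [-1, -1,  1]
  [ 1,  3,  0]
e^{tA} =
  [-t^2*exp(t)/2 + 3*t*exp(t) + exp(t), -t^2*exp(t) + 7*t*exp(t), t^2*exp(t)/2 - 3*t*exp(t)]
  [-t*exp(t), -2*t*exp(t) + exp(t), t*exp(t)]
  [-t^2*exp(t)/2 + t*exp(t), -t^2*exp(t) + 3*t*exp(t), t^2*exp(t)/2 - t*exp(t) + exp(t)]

Strategy: write A = P · J · P⁻¹ where J is a Jordan canonical form, so e^{tA} = P · e^{tJ} · P⁻¹, and e^{tJ} can be computed block-by-block.

A has Jordan form
J =
  [1, 1, 0]
  [0, 1, 1]
  [0, 0, 1]
(up to reordering of blocks).

Per-block formulas:
  For a 3×3 Jordan block J_3(1): exp(t · J_3(1)) = e^(1t)·(I + t·N + (t^2/2)·N^2), where N is the 3×3 nilpotent shift.

After assembling e^{tJ} and conjugating by P, we get:

e^{tA} =
  [-t^2*exp(t)/2 + 3*t*exp(t) + exp(t), -t^2*exp(t) + 7*t*exp(t), t^2*exp(t)/2 - 3*t*exp(t)]
  [-t*exp(t), -2*t*exp(t) + exp(t), t*exp(t)]
  [-t^2*exp(t)/2 + t*exp(t), -t^2*exp(t) + 3*t*exp(t), t^2*exp(t)/2 - t*exp(t) + exp(t)]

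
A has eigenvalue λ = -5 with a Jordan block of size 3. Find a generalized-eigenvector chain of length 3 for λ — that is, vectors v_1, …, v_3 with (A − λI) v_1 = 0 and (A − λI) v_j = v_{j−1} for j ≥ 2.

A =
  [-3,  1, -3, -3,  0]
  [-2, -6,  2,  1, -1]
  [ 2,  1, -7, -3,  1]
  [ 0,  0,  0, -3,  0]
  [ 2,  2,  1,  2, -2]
A Jordan chain for λ = -5 of length 3:
v_1 = (-2, 1, -1, 0, 1)ᵀ
v_2 = (1, -1, 1, 0, 0)ᵀ
v_3 = (1, -1, 0, 0, 0)ᵀ

Let N = A − (-5)·I. We want v_3 with N^3 v_3 = 0 but N^2 v_3 ≠ 0; then v_{j-1} := N · v_j for j = 3, …, 2.

Pick v_3 = (1, -1, 0, 0, 0)ᵀ.
Then v_2 = N · v_3 = (1, -1, 1, 0, 0)ᵀ.
Then v_1 = N · v_2 = (-2, 1, -1, 0, 1)ᵀ.

Sanity check: (A − (-5)·I) v_1 = (0, 0, 0, 0, 0)ᵀ = 0. ✓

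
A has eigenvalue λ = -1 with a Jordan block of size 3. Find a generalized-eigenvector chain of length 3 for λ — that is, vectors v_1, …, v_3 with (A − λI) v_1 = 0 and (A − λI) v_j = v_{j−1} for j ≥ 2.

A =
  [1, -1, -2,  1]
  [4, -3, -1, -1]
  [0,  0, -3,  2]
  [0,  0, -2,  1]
A Jordan chain for λ = -1 of length 3:
v_1 = (-1, -2, 0, 0)ᵀ
v_2 = (-2, -1, -2, -2)ᵀ
v_3 = (0, 0, 1, 0)ᵀ

Let N = A − (-1)·I. We want v_3 with N^3 v_3 = 0 but N^2 v_3 ≠ 0; then v_{j-1} := N · v_j for j = 3, …, 2.

Pick v_3 = (0, 0, 1, 0)ᵀ.
Then v_2 = N · v_3 = (-2, -1, -2, -2)ᵀ.
Then v_1 = N · v_2 = (-1, -2, 0, 0)ᵀ.

Sanity check: (A − (-1)·I) v_1 = (0, 0, 0, 0)ᵀ = 0. ✓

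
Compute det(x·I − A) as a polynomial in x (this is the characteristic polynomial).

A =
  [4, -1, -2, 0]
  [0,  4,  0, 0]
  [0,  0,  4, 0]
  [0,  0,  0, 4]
x^4 - 16*x^3 + 96*x^2 - 256*x + 256

Expanding det(x·I − A) (e.g. by cofactor expansion or by noting that A is similar to its Jordan form J, which has the same characteristic polynomial as A) gives
  χ_A(x) = x^4 - 16*x^3 + 96*x^2 - 256*x + 256
which factors as (x - 4)^4. The eigenvalues (with algebraic multiplicities) are λ = 4 with multiplicity 4.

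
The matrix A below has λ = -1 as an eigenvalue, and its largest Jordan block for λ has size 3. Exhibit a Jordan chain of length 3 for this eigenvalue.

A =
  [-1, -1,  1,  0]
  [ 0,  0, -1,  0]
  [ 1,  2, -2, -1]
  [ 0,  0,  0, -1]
A Jordan chain for λ = -1 of length 3:
v_1 = (1, -1, -1, 0)ᵀ
v_2 = (0, 0, 1, 0)ᵀ
v_3 = (1, 0, 0, 0)ᵀ

Let N = A − (-1)·I. We want v_3 with N^3 v_3 = 0 but N^2 v_3 ≠ 0; then v_{j-1} := N · v_j for j = 3, …, 2.

Pick v_3 = (1, 0, 0, 0)ᵀ.
Then v_2 = N · v_3 = (0, 0, 1, 0)ᵀ.
Then v_1 = N · v_2 = (1, -1, -1, 0)ᵀ.

Sanity check: (A − (-1)·I) v_1 = (0, 0, 0, 0)ᵀ = 0. ✓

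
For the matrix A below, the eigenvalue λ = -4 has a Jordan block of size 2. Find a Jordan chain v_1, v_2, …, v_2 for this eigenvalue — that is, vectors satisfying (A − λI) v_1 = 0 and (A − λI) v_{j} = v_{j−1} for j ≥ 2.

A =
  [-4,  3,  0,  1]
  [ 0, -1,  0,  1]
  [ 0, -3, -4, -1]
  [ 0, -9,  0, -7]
A Jordan chain for λ = -4 of length 2:
v_1 = (3, 3, -3, -9)ᵀ
v_2 = (0, 1, 0, 0)ᵀ

Let N = A − (-4)·I. We want v_2 with N^2 v_2 = 0 but N^1 v_2 ≠ 0; then v_{j-1} := N · v_j for j = 2, …, 2.

Pick v_2 = (0, 1, 0, 0)ᵀ.
Then v_1 = N · v_2 = (3, 3, -3, -9)ᵀ.

Sanity check: (A − (-4)·I) v_1 = (0, 0, 0, 0)ᵀ = 0. ✓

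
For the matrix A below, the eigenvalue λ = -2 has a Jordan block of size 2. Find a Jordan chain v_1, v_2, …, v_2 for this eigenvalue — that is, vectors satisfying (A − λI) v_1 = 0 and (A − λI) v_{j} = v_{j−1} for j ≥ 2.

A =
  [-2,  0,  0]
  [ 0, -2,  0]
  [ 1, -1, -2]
A Jordan chain for λ = -2 of length 2:
v_1 = (0, 0, 1)ᵀ
v_2 = (1, 0, 0)ᵀ

Let N = A − (-2)·I. We want v_2 with N^2 v_2 = 0 but N^1 v_2 ≠ 0; then v_{j-1} := N · v_j for j = 2, …, 2.

Pick v_2 = (1, 0, 0)ᵀ.
Then v_1 = N · v_2 = (0, 0, 1)ᵀ.

Sanity check: (A − (-2)·I) v_1 = (0, 0, 0)ᵀ = 0. ✓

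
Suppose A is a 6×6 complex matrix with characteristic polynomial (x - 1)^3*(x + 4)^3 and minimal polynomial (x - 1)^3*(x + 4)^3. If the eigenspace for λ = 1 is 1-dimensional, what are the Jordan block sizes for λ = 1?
Block sizes for λ = 1: [3]

Step 1 — from the characteristic polynomial, algebraic multiplicity of λ = 1 is 3. From dim ker(A − (1)·I) = 1, there are exactly 1 Jordan blocks for λ = 1.
Step 2 — from the minimal polynomial, the factor (x − 1)^3 tells us the largest block for λ = 1 has size 3.
Step 3 — with total size 3, 1 blocks, and largest block 3, the block sizes (in nonincreasing order) are [3].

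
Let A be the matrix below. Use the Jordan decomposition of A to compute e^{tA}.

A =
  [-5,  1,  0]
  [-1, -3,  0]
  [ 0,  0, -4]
e^{tA} =
  [-t*exp(-4*t) + exp(-4*t), t*exp(-4*t), 0]
  [-t*exp(-4*t), t*exp(-4*t) + exp(-4*t), 0]
  [0, 0, exp(-4*t)]

Strategy: write A = P · J · P⁻¹ where J is a Jordan canonical form, so e^{tA} = P · e^{tJ} · P⁻¹, and e^{tJ} can be computed block-by-block.

A has Jordan form
J =
  [-4,  1,  0]
  [ 0, -4,  0]
  [ 0,  0, -4]
(up to reordering of blocks).

Per-block formulas:
  For a 1×1 block at λ = -4: exp(t · [-4]) = [e^(-4t)].
  For a 2×2 Jordan block J_2(-4): exp(t · J_2(-4)) = e^(-4t)·(I + t·N), where N is the 2×2 nilpotent shift.

After assembling e^{tJ} and conjugating by P, we get:

e^{tA} =
  [-t*exp(-4*t) + exp(-4*t), t*exp(-4*t), 0]
  [-t*exp(-4*t), t*exp(-4*t) + exp(-4*t), 0]
  [0, 0, exp(-4*t)]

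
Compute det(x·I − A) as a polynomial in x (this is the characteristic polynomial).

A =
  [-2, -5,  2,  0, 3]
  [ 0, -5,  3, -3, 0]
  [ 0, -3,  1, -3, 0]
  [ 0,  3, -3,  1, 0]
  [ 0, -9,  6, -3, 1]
x^5 + 4*x^4 + x^3 - 10*x^2 - 4*x + 8

Expanding det(x·I − A) (e.g. by cofactor expansion or by noting that A is similar to its Jordan form J, which has the same characteristic polynomial as A) gives
  χ_A(x) = x^5 + 4*x^4 + x^3 - 10*x^2 - 4*x + 8
which factors as (x - 1)^2*(x + 2)^3. The eigenvalues (with algebraic multiplicities) are λ = -2 with multiplicity 3, λ = 1 with multiplicity 2.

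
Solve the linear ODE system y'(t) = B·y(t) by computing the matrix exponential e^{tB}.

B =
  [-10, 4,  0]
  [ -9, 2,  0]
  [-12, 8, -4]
e^{tB} =
  [-6*t*exp(-4*t) + exp(-4*t), 4*t*exp(-4*t), 0]
  [-9*t*exp(-4*t), 6*t*exp(-4*t) + exp(-4*t), 0]
  [-12*t*exp(-4*t), 8*t*exp(-4*t), exp(-4*t)]

Strategy: write B = P · J · P⁻¹ where J is a Jordan canonical form, so e^{tB} = P · e^{tJ} · P⁻¹, and e^{tJ} can be computed block-by-block.

B has Jordan form
J =
  [-4,  1,  0]
  [ 0, -4,  0]
  [ 0,  0, -4]
(up to reordering of blocks).

Per-block formulas:
  For a 2×2 Jordan block J_2(-4): exp(t · J_2(-4)) = e^(-4t)·(I + t·N), where N is the 2×2 nilpotent shift.
  For a 1×1 block at λ = -4: exp(t · [-4]) = [e^(-4t)].

After assembling e^{tJ} and conjugating by P, we get:

e^{tB} =
  [-6*t*exp(-4*t) + exp(-4*t), 4*t*exp(-4*t), 0]
  [-9*t*exp(-4*t), 6*t*exp(-4*t) + exp(-4*t), 0]
  [-12*t*exp(-4*t), 8*t*exp(-4*t), exp(-4*t)]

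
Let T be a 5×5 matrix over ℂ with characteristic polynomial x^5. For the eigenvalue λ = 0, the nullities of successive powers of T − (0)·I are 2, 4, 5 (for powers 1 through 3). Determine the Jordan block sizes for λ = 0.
Block sizes for λ = 0: [3, 2]

From the dimensions of kernels of powers, the number of Jordan blocks of size at least j is d_j − d_{j−1} where d_j = dim ker(N^j) (with d_0 = 0). Computing the differences gives [2, 2, 1].
The number of blocks of size exactly k is (#blocks of size ≥ k) − (#blocks of size ≥ k + 1), so the partition is: 1 block(s) of size 2, 1 block(s) of size 3.
In nonincreasing order the block sizes are [3, 2].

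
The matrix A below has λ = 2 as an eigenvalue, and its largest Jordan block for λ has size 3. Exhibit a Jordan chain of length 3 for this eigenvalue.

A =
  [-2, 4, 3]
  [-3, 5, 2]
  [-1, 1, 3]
A Jordan chain for λ = 2 of length 3:
v_1 = (1, 1, 0)ᵀ
v_2 = (-4, -3, -1)ᵀ
v_3 = (1, 0, 0)ᵀ

Let N = A − (2)·I. We want v_3 with N^3 v_3 = 0 but N^2 v_3 ≠ 0; then v_{j-1} := N · v_j for j = 3, …, 2.

Pick v_3 = (1, 0, 0)ᵀ.
Then v_2 = N · v_3 = (-4, -3, -1)ᵀ.
Then v_1 = N · v_2 = (1, 1, 0)ᵀ.

Sanity check: (A − (2)·I) v_1 = (0, 0, 0)ᵀ = 0. ✓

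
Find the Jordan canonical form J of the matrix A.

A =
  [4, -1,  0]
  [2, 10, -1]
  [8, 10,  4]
J_3(6)

The characteristic polynomial is
  det(x·I − A) = x^3 - 18*x^2 + 108*x - 216 = (x - 6)^3

Eigenvalues and multiplicities (the geometric multiplicity of λ is n − rank(A − λI), which equals the number of Jordan blocks for λ):
  λ = 6: algebraic multiplicity = 3, geometric multiplicity = 1

Determining the block sizes for each eigenvalue:
  λ = 6: one block (gm = 1), so the single block has size am = 3 → block sizes [3]

Assembling the blocks gives a Jordan form
J =
  [6, 1, 0]
  [0, 6, 1]
  [0, 0, 6]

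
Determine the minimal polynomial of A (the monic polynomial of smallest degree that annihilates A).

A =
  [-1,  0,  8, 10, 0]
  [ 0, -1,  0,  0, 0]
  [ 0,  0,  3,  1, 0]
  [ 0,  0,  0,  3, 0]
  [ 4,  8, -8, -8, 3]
x^3 - 5*x^2 + 3*x + 9

The characteristic polynomial is χ_A(x) = (x - 3)^3*(x + 1)^2, so the eigenvalues are known. The minimal polynomial is
  m_A(x) = Π_λ (x − λ)^{k_λ}
where k_λ is the size of the *largest* Jordan block for λ (equivalently, the smallest k with (A − λI)^k v = 0 for every generalised eigenvector v of λ).

  λ = -1: largest Jordan block has size 1, contributing (x + 1)
  λ = 3: largest Jordan block has size 2, contributing (x − 3)^2

So m_A(x) = (x - 3)^2*(x + 1) = x^3 - 5*x^2 + 3*x + 9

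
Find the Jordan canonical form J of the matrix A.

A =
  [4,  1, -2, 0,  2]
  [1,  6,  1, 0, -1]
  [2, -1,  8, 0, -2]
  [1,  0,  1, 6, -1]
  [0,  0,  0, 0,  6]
J_3(6) ⊕ J_1(6) ⊕ J_1(6)

The characteristic polynomial is
  det(x·I − A) = x^5 - 30*x^4 + 360*x^3 - 2160*x^2 + 6480*x - 7776 = (x - 6)^5

Eigenvalues and multiplicities (the geometric multiplicity of λ is n − rank(A − λI), which equals the number of Jordan blocks for λ):
  λ = 6: algebraic multiplicity = 5, geometric multiplicity = 3

Determining the block sizes for each eigenvalue:
  λ = 6: with am = 5 and gm = 3, the partition is not yet determined (e.g. several partitions of 5 into 3 parts exist). Let N = A − (6)·I. Computing rank(N^1) = 2, rank(N^2) = 1, rank(N^3) = 0; the number of blocks of size ≥ j is rank(N^{j−1}) − rank(N^j), giving [3, 1, 1]. So we have 1 block(s) of size 3, 2 block(s) of size 1 → block sizes [3, 1, 1]

Assembling the blocks gives a Jordan form
J =
  [6, 1, 0, 0, 0]
  [0, 6, 1, 0, 0]
  [0, 0, 6, 0, 0]
  [0, 0, 0, 6, 0]
  [0, 0, 0, 0, 6]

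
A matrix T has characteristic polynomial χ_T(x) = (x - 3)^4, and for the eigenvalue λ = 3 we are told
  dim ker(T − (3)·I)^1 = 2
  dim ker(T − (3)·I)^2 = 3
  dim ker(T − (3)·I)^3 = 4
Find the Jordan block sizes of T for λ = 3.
Block sizes for λ = 3: [3, 1]

From the dimensions of kernels of powers, the number of Jordan blocks of size at least j is d_j − d_{j−1} where d_j = dim ker(N^j) (with d_0 = 0). Computing the differences gives [2, 1, 1].
The number of blocks of size exactly k is (#blocks of size ≥ k) − (#blocks of size ≥ k + 1), so the partition is: 1 block(s) of size 1, 1 block(s) of size 3.
In nonincreasing order the block sizes are [3, 1].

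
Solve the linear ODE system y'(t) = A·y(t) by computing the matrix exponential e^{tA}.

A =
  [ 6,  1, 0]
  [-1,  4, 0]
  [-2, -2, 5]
e^{tA} =
  [t*exp(5*t) + exp(5*t), t*exp(5*t), 0]
  [-t*exp(5*t), -t*exp(5*t) + exp(5*t), 0]
  [-2*t*exp(5*t), -2*t*exp(5*t), exp(5*t)]

Strategy: write A = P · J · P⁻¹ where J is a Jordan canonical form, so e^{tA} = P · e^{tJ} · P⁻¹, and e^{tJ} can be computed block-by-block.

A has Jordan form
J =
  [5, 1, 0]
  [0, 5, 0]
  [0, 0, 5]
(up to reordering of blocks).

Per-block formulas:
  For a 2×2 Jordan block J_2(5): exp(t · J_2(5)) = e^(5t)·(I + t·N), where N is the 2×2 nilpotent shift.
  For a 1×1 block at λ = 5: exp(t · [5]) = [e^(5t)].

After assembling e^{tJ} and conjugating by P, we get:

e^{tA} =
  [t*exp(5*t) + exp(5*t), t*exp(5*t), 0]
  [-t*exp(5*t), -t*exp(5*t) + exp(5*t), 0]
  [-2*t*exp(5*t), -2*t*exp(5*t), exp(5*t)]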